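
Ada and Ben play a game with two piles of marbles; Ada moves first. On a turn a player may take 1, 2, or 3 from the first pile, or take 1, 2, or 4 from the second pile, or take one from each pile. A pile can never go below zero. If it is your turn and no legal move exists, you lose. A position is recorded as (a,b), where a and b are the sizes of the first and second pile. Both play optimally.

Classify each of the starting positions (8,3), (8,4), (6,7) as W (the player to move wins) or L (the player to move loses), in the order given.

(8,3): L, (8,4): W, (6,7): L

Work bottom-up. With no move the player to move loses. Otherwise the position is W if at least one move leads to an L position for the opponent, and L if every move leads to a W.
No move ever increases a pile, so every position that can arise here has a ≤ 8 and b ≤ 7; it is enough to label the cells with 0 ≤ a ≤ 8 and 0 ≤ b ≤ 7.
Every move lowers a or b (never raises either), so fill the grid row by row in increasing a, and left to right within a row: each cell's successors are then already labelled.
      b=0  b=1  b=2  b=3  b=4  b=5  b=6  b=7
a=0:    L    W    W    L    W    W    L    W
a=1:    W    W    L    W    W    L    W    W
a=2:    W    L    W    W    L    W    W    L
a=3:    W    W    W    W    W    W    W    W
a=4:    L    W    W    L    W    W    L    W
a=5:    W    W    L    W    W    L    W    W
a=6:    W    L    W    W    L    W    W    L
a=7:    W    W    W    W    W    W    W    W
a=8:    L    W    W    L    W    W    L    W
Cells with no legal move (terminal, hence L): (0,0).
The remaining L cells, each justified by listing all of its moves:
(0,3): L (options (0,2)(W), (0,1)(W) are all W)
(0,6): L (options (0,5)(W), (0,4)(W), (0,2)(W) are all W)
(1,2): L (options (0,2)(W), (1,1)(W), (1,0)(W), (0,1)(W) are all W)
(1,5): L (options (0,5)(W), (1,4)(W), (1,3)(W), (1,1)(W), (0,4)(W) are all W)
(2,1): L (options (1,1)(W), (0,1)(W), (2,0)(W), (1,0)(W) are all W)
(2,4): L (options (1,4)(W), (0,4)(W), (2,3)(W), (2,2)(W), (2,0)(W), (1,3)(W) are all W)
(2,7): L (options (1,7)(W), (0,7)(W), (2,6)(W), (2,5)(W), (2,3)(W), (1,6)(W) are all W)
(4,0): L (options (3,0)(W), (2,0)(W), (1,0)(W) are all W)
(4,3): L (options (3,3)(W), (2,3)(W), (1,3)(W), (4,2)(W), (4,1)(W), (3,2)(W) are all W)
(4,6): L (options (3,6)(W), (2,6)(W), (1,6)(W), (4,5)(W), (4,4)(W), (4,2)(W), (3,5)(W) are all W)
(5,2): L (options (4,2)(W), (3,2)(W), (2,2)(W), (5,1)(W), (5,0)(W), (4,1)(W) are all W)
(5,5): L (options (4,5)(W), (3,5)(W), (2,5)(W), (5,4)(W), (5,3)(W), (5,1)(W), (4,4)(W) are all W)
(6,1): L (options (5,1)(W), (4,1)(W), (3,1)(W), (6,0)(W), (5,0)(W) are all W)
(6,4): L (options (5,4)(W), (4,4)(W), (3,4)(W), (6,3)(W), (6,2)(W), (6,0)(W), (5,3)(W) are all W)
(6,7): L (options (5,7)(W), (4,7)(W), (3,7)(W), (6,6)(W), (6,5)(W), (6,3)(W), (5,6)(W) are all W)
(8,0): L (options (7,0)(W), (6,0)(W), (5,0)(W) are all W)
(8,3): L (options (7,3)(W), (6,3)(W), (5,3)(W), (8,2)(W), (8,1)(W), (7,2)(W) are all W)
(8,6): L (options (7,6)(W), (6,6)(W), (5,6)(W), (8,5)(W), (8,4)(W), (8,2)(W), (7,5)(W) are all W)
Every other cell has at least one move into one of the L cells above, so it is W.
(8,3): one of the L cells justified above, so L
(8,4): the move to (6,4) reaches an L cell, so W
(6,7): one of the L cells justified above, so L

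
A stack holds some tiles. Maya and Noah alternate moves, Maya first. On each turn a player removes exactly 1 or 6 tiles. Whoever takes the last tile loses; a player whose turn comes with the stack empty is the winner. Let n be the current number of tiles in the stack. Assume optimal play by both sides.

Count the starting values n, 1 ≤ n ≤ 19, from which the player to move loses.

9

Compute win/loss labels from the base case upward. A position with no move is W. Any other position is W if it can reach an L in one move, else L.
n=0: no move; the opponent has just taken the last tile and therefore loses → W
n=1: L (sole option 0(W) is W)
n=2: W (go to 1, an L position)
n=3: L (sole option 2(W) is W)
n=4: W (go to 3, an L position)
n=5: L (sole option 4(W) is W)
n=6: W (go to 5, an L position)
n=7: W (go to 1, an L position)
n=8: L (options 7(W), 2(W) are all W)
n=9: W (go to 8, an L position)
n=10: L (options 9(W), 4(W) are all W)
n=11: W (go to 10, an L position)
n=12: L (options 11(W), 6(W) are all W)
n=13: W (go to 12, an L position)
n=14: W (go to 8, an L position)
n=15: L (options 14(W), 9(W) are all W)
n=16: W (go to 15, an L position)
n=17: L (options 16(W), 11(W) are all W)
n=18: W (go to 17, an L position)
n=19: L (options 18(W), 13(W) are all W)
L entries with 1 ≤ n ≤ 19 (the range starts at n=1): n = 1, 3, 5, 8, 10, 12, 15, 17, 19; that makes 9.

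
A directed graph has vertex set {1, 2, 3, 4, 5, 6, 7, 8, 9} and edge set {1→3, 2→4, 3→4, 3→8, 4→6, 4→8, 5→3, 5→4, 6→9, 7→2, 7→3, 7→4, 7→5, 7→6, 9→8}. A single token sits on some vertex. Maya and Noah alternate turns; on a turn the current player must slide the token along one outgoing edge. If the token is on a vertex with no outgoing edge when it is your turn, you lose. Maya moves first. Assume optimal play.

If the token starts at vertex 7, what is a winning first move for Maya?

Move to 5.

Label each position W (a win for the player to move) or L (a loss). A position with no legal move is L; any other position is W exactly when some move reaches an L, and L when every move reaches a W.
Every edge goes from a vertex to one that appears earlier in the order 8, 9, 6, 4, 3, 2, 1, 5, 7, so processing vertices in that order labels each vertex after all of its successors.
8: no outgoing edge → L
9: reaches L-position 8 → W
6: only reaches 9(W), which is W → L
4: reaches L-position 6 → W
3: reaches L-position 8 → W
2: only reaches 4(W), which is W → L
1: only reaches 3(W), which is W → L
5: only reaches 3(W), 4(W), all W → L
7: reaches L-position 5 → W
From 7, the L positions reachable in one move are: 5, 2, 6. Any move reaching one of these is winning.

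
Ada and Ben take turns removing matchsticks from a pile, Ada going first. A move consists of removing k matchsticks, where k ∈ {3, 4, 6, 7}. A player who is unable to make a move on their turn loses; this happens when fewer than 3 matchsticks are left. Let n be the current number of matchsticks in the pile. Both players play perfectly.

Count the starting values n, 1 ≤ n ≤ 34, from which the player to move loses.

11

Compute win/loss labels from the base case upward. A position with no move is L. Any other position is W if it can reach an L in one move, else L.
n=0: no move → L
n=1: no move → L
n=2: no move → L
n=3: can move to 0, which is L ⇒ W
n=4: can move to 1, which is L ⇒ W
n=5: can move to 2, which is L ⇒ W
n=6: can move to 2, which is L ⇒ W
n=7: can move to 1, which is L ⇒ W
n=8: can move to 2, which is L ⇒ W
n=9: can move to 2, which is L ⇒ W
n=10: moves to 7(W), 6(W), 4(W), 3(W); every one is W ⇒ L
n=11: moves to 8(W), 7(W), 5(W), 4(W); every one is W ⇒ L
n=12: moves to 9(W), 8(W), 6(W), 5(W); every one is W ⇒ L
n=13: can move to 10, which is L ⇒ W
n=14: can move to 11, which is L ⇒ W
n=15: can move to 12, which is L ⇒ W
n=16: can move to 12, which is L ⇒ W
n=17: can move to 11, which is L ⇒ W
n=18: can move to 12, which is L ⇒ W
n=19: can move to 12, which is L ⇒ W
n=20: moves to 17(W), 16(W), 14(W), 13(W); every one is W ⇒ L
n=21: moves to 18(W), 17(W), 15(W), 14(W); every one is W ⇒ L
n=22: moves to 19(W), 18(W), 16(W), 15(W); every one is W ⇒ L
n=23: can move to 20, which is L ⇒ W
n=24: can move to 21, which is L ⇒ W
n=25: can move to 22, which is L ⇒ W
n=26: can move to 22, which is L ⇒ W
n=27: can move to 21, which is L ⇒ W
n=28: can move to 22, which is L ⇒ W
n=29: can move to 22, which is L ⇒ W
n=30: moves to 27(W), 26(W), 24(W), 23(W); every one is W ⇒ L
n=31: moves to 28(W), 27(W), 25(W), 24(W); every one is W ⇒ L
n=32: moves to 29(W), 28(W), 26(W), 25(W); every one is W ⇒ L
n=33: can move to 30, which is L ⇒ W
n=34: can move to 31, which is L ⇒ W
L entries with 1 ≤ n ≤ 34 (n=0 is outside the asked range and is not counted): n = 1, 2, 10, 11, 12, 20, 21, 22, 30, 31, 32; that makes 11.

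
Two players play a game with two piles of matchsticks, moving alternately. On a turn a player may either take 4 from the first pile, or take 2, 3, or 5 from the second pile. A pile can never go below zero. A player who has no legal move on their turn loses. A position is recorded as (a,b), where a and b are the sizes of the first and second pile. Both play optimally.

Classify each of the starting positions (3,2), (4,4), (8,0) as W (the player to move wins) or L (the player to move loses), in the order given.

Compute win/loss labels from the base case upward. A position with no move is L. Any other position is W if it can reach an L in one move, else L.
No move ever increases a pile, so every position that can arise here has a ≤ 8 and b ≤ 4; it is enough to label the cells with 0 ≤ a ≤ 8 and 0 ≤ b ≤ 4.
Every move lowers a or b (never raises either), so fill the grid row by row in increasing a, and left to right within a row: each cell's successors are then already labelled.
      b=0  b=1  b=2  b=3  b=4
a=0:    L    L    W    W    W
a=1:    L    L    W    W    W
a=2:    L    L    W    W    W
a=3:    L    L    W    W    W
a=4:    W    W    L    L    W
a=5:    W    W    L    L    W
a=6:    W    W    L    L    W
a=7:    W    W    L    L    W
a=8:    L    L    W    W    W
Cells with no legal move (terminal, hence L): (0,0), (0,1), (1,0), (1,1), (2,0), (2,1), (3,0), (3,1).
The remaining L cells, each justified by listing all of its moves:
(4,2): →(0,2)(W), (4,0)(W) — all W, so L
(4,3): →(0,3)(W), (4,1)(W), (4,0)(W) — all W, so L
(5,2): →(1,2)(W), (5,0)(W) — all W, so L
(5,3): →(1,3)(W), (5,1)(W), (5,0)(W) — all W, so L
(6,2): →(2,2)(W), (6,0)(W) — all W, so L
(6,3): →(2,3)(W), (6,1)(W), (6,0)(W) — all W, so L
(7,2): →(3,2)(W), (7,0)(W) — all W, so L
(7,3): →(3,3)(W), (7,1)(W), (7,0)(W) — all W, so L
(8,0): →(4,0)(W) only, which is W, so L
(8,1): →(4,1)(W) only, which is W, so L
Every other cell has at least one move into one of the L cells above, so it is W.
(3,2): the move to (3,0) reaches an L cell, so W
(4,4): the move to (4,2) reaches an L cell, so W
(8,0): one of the L cells justified above, so L

(3,2): W, (4,4): W, (8,0): L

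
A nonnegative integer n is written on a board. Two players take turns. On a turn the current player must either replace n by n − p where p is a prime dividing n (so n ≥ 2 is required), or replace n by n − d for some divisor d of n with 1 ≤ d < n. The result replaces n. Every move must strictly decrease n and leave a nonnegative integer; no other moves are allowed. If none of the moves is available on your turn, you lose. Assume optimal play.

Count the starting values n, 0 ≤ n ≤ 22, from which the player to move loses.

Work bottom-up. With no move the player to move loses. Otherwise the position is W if at least one move leads to an L position for the opponent, and L if every move leads to a W.
n=0: no move → L
n=1: no move → L
n=2: can move to 0, which is L ⇒ W
n=3: can move to 0, which is L ⇒ W
n=4: moves to 2(W), 3(W); every one is W ⇒ L
n=5: can move to 0, which is L ⇒ W
n=6: can move to 4, which is L ⇒ W
n=7: can move to 0, which is L ⇒ W
n=8: can move to 4, which is L ⇒ W
n=9: moves to 6(W), 8(W); every one is W ⇒ L
n=10: can move to 9, which is L ⇒ W
n=11: can move to 0, which is L ⇒ W
n=12: can move to 9, which is L ⇒ W
n=13: can move to 0, which is L ⇒ W
n=14: moves to 7(W), 12(W), 13(W); every one is W ⇒ L
n=15: can move to 14, which is L ⇒ W
n=16: can move to 14, which is L ⇒ W
n=17: can move to 0, which is L ⇒ W
n=18: can move to 9, which is L ⇒ W
n=19: can move to 0, which is L ⇒ W
n=20: moves to 10(W), 15(W), 16(W), 18(W), 19(W); every one is W ⇒ L
n=21: can move to 14, which is L ⇒ W
n=22: can move to 20, which is L ⇒ W
L entries with 0 ≤ n ≤ 22: n = 0, 1, 4, 9, 14, 20; that makes 6.

6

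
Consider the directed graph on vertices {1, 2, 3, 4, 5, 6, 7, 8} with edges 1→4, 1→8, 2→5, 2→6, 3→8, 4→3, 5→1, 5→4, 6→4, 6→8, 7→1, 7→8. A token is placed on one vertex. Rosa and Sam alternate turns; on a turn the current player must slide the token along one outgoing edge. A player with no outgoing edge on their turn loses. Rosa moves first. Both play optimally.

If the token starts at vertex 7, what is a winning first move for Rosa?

Compute win/loss labels from the base case upward. A position with no move is L. Any other position is W if it can reach an L in one move, else L.
Every edge goes from a vertex to one that appears earlier in the order 8, 3, 4, 6, 1, 7, 5, 2, so processing vertices in that order labels each vertex after all of its successors.
8: no outgoing edge → L
3: can move to 8, which is L ⇒ W
4: the only move is to 3(W), a W ⇒ L
6: can move to 4, which is L ⇒ W
1: can move to 4, which is L ⇒ W
7: can move to 8, which is L ⇒ W
5: can move to 4, which is L ⇒ W
2: moves to 5(W), 6(W); every one is W ⇒ L
From 7, the L positions reachable in one move are: 8.

Move to 8.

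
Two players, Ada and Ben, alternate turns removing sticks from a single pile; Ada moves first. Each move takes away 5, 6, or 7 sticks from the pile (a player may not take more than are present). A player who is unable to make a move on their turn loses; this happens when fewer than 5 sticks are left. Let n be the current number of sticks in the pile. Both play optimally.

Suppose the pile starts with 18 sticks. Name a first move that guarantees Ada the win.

Work bottom-up. With no move the player to move loses. Otherwise the position is W if at least one move leads to an L position for the opponent, and L if every move leads to a W.
n=0: no move → L
n=1: no move → L
n=2: no move → L
n=3: no move → L
n=4: no move → L
n=5: reaches L-position 0 → W
n=6: reaches L-position 1 → W
n=7: reaches L-position 2 → W
n=8: reaches L-position 3 → W
n=9: reaches L-position 4 → W
n=10: reaches L-position 4 → W
n=11: reaches L-position 4 → W
n=12: only reaches 7(W), 6(W), 5(W), all W → L
n=13: only reaches 8(W), 7(W), 6(W), all W → L
n=14: only reaches 9(W), 8(W), 7(W), all W → L
n=15: only reaches 10(W), 9(W), 8(W), all W → L
n=16: only reaches 11(W), 10(W), 9(W), all W → L
n=17: reaches L-position 12 → W
n=18: reaches L-position 13 → W
From 18, the L positions reachable in one move are: 13, 12. Any move reaching one of these is winning.

Remove 5, leaving 13.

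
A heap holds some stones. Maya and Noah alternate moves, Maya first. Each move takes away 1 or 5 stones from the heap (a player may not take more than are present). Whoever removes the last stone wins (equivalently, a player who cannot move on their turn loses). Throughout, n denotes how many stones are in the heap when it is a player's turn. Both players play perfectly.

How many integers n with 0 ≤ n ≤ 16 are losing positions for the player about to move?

9

Use the standard recursion: the mover loses at a terminal position; elsewhere, the mover wins exactly when some move hands the opponent an L position.
n=0: no move → L
n=1: W (go to 0, an L position)
n=2: L (sole option 1(W) is W)
n=3: W (go to 2, an L position)
n=4: L (sole option 3(W) is W)
n=5: W (go to 4, an L position)
n=6: L (options 5(W), 1(W) are all W)
n=7: W (go to 6, an L position)
n=8: L (options 7(W), 3(W) are all W)
n=9: W (go to 8, an L position)
n=10: L (options 9(W), 5(W) are all W)
n=11: W (go to 10, an L position)
n=12: L (options 11(W), 7(W) are all W)
n=13: W (go to 12, an L position)
n=14: L (options 13(W), 9(W) are all W)
n=15: W (go to 14, an L position)
n=16: L (options 15(W), 11(W) are all W)
L entries with 0 ≤ n ≤ 16: n = 0, 2, 4, 6, 8, 10, 12, 14, 16; that makes 9.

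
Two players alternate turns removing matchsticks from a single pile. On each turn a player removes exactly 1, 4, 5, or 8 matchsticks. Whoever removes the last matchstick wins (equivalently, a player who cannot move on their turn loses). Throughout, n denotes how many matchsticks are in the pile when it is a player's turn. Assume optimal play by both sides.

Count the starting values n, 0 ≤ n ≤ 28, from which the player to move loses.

Use the standard recursion: the mover loses at a terminal position; elsewhere, the mover wins exactly when some move hands the opponent an L position.
n=0: no move → L
n=1: can move to 0, which is L ⇒ W
n=2: the only move is to 1(W), a W ⇒ L
n=3: can move to 2, which is L ⇒ W
n=4: can move to 0, which is L ⇒ W
n=5: can move to 0, which is L ⇒ W
n=6: can move to 2, which is L ⇒ W
n=7: can move to 2, which is L ⇒ W
n=8: can move to 0, which is L ⇒ W
n=9: moves to 8(W), 5(W), 4(W), 1(W); every one is W ⇒ L
n=10: can move to 9, which is L ⇒ W
n=11: moves to 10(W), 7(W), 6(W), 3(W); every one is W ⇒ L
n=12: can move to 11, which is L ⇒ W
n=13: can move to 9, which is L ⇒ W
n=14: can move to 9, which is L ⇒ W
n=15: can move to 11, which is L ⇒ W
n=16: can move to 11, which is L ⇒ W
n=17: can move to 9, which is L ⇒ W
n=18: moves to 17(W), 14(W), 13(W), 10(W); every one is W ⇒ L
n=19: can move to 18, which is L ⇒ W
n=20: moves to 19(W), 16(W), 15(W), 12(W); every one is W ⇒ L
n=21: can move to 20, which is L ⇒ W
n=22: can move to 18, which is L ⇒ W
n=23: can move to 18, which is L ⇒ W
n=24: can move to 20, which is L ⇒ W
n=25: can move to 20, which is L ⇒ W
n=26: can move to 18, which is L ⇒ W
n=27: moves to 26(W), 23(W), 22(W), 19(W); every one is W ⇒ L
n=28: can move to 27, which is L ⇒ W
L entries with 0 ≤ n ≤ 28: n = 0, 2, 9, 11, 18, 20, 27; that makes 7.

7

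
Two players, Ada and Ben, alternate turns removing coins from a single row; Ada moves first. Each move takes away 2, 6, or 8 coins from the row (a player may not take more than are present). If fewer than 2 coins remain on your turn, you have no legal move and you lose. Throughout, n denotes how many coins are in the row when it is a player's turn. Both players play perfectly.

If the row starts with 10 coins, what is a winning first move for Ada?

Use the standard recursion: the mover loses at a terminal position; elsewhere, the mover wins exactly when some move hands the opponent an L position.
n=0: no move → L
n=1: no move → L
n=2: →0(L), so W
n=3: →1(L), so W
n=4: →2(W) only, which is W, so L
n=5: →3(W) only, which is W, so L
n=6: →4(L), so W
n=7: →5(L), so W
n=8: →0(L), so W
n=9: →1(L), so W
n=10: →4(L), so W
From 10, the L positions reachable in one move are: 4.

Remove 6, leaving 4.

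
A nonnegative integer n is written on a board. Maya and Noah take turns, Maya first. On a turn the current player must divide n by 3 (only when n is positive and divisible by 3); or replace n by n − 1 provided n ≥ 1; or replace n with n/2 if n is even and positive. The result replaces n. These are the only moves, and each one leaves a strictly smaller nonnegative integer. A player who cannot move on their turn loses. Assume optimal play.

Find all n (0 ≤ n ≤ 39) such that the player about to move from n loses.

Build the W/L table. Terminal = L. A non-terminal position is W if it has a move to some L; otherwise it is L.
n=0: no move → L
n=1: reaches L-position 0 → W
n=2: only reaches 1(W), which is W → L
n=3: reaches L-position 2 → W
n=4: reaches L-position 2 → W
n=5: only reaches 4(W), which is W → L
n=6: reaches L-position 2 → W
n=7: only reaches 6(W), which is W → L
n=8: reaches L-position 7 → W
n=9: only reaches 3(W), 8(W), all W → L
n=10: reaches L-position 5 → W
n=11: only reaches 10(W), which is W → L
n=12: reaches L-position 11 → W
n=13: only reaches 12(W), which is W → L
n=14: reaches L-position 7 → W
n=15: reaches L-position 5 → W
n=16: only reaches 8(W), 15(W), all W → L
n=17: reaches L-position 16 → W
n=18: reaches L-position 9 → W
n=19: only reaches 18(W), which is W → L
n=20: reaches L-position 19 → W
n=21: reaches L-position 7 → W
n=22: reaches L-position 11 → W
n=23: only reaches 22(W), which is W → L
n=24: reaches L-position 23 → W
n=25: only reaches 24(W), which is W → L
n=26: reaches L-position 13 → W
n=27: reaches L-position 9 → W
n=28: only reaches 14(W), 27(W), all W → L
n=29: reaches L-position 28 → W
n=30: only reaches 10(W), 15(W), 29(W), all W → L
n=31: reaches L-position 30 → W
n=32: reaches L-position 16 → W
n=33: reaches L-position 11 → W
n=34: only reaches 17(W), 33(W), all W → L
n=35: reaches L-position 34 → W
n=36: only reaches 12(W), 18(W), 35(W), all W → L
n=37: reaches L-position 36 → W
n=38: reaches L-position 19 → W
n=39: reaches L-position 13 → W
The losing starting values of n are exactly the entries labelled L in this table (15 of them).

0, 2, 5, 7, 9, 11, 13, 16, 19, 23, 25, 28, 30, 34, 36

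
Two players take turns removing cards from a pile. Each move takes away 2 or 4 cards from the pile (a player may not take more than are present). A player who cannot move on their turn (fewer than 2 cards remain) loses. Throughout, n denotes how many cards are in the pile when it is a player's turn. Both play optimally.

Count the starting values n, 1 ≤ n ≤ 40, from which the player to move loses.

13

Work bottom-up. With no move the player to move loses. Otherwise the position is W if at least one move leads to an L position for the opponent, and L if every move leads to a W.
n=0: no move → L
n=1: no move → L
n=2: reaches L-position 0 → W
n=3: reaches L-position 1 → W
n=4: reaches L-position 0 → W
n=5: reaches L-position 1 → W
n=6: only reaches 4(W), 2(W), all W → L
n=7: only reaches 5(W), 3(W), all W → L
n=8: reaches L-position 6 → W
n=9: reaches L-position 7 → W
n=10: reaches L-position 6 → W
n=11: reaches L-position 7 → W
n=12: only reaches 10(W), 8(W), all W → L
n=13: only reaches 11(W), 9(W), all W → L
n=14: reaches L-position 12 → W
n=15: reaches L-position 13 → W
n=16: reaches L-position 12 → W
n=17: reaches L-position 13 → W
n=18: only reaches 16(W), 14(W), all W → L
n=19: only reaches 17(W), 15(W), all W → L
n=20: reaches L-position 18 → W
n=21: reaches L-position 19 → W
n=22: reaches L-position 18 → W
n=23: reaches L-position 19 → W
n=24: only reaches 22(W), 20(W), all W → L
n=25: only reaches 23(W), 21(W), all W → L
n=26: reaches L-position 24 → W
n=27: reaches L-position 25 → W
n=28: reaches L-position 24 → W
n=29: reaches L-position 25 → W
n=30: only reaches 28(W), 26(W), all W → L
n=31: only reaches 29(W), 27(W), all W → L
n=32: reaches L-position 30 → W
n=33: reaches L-position 31 → W
n=34: reaches L-position 30 → W
n=35: reaches L-position 31 → W
n=36: only reaches 34(W), 32(W), all W → L
n=37: only reaches 35(W), 33(W), all W → L
n=38: reaches L-position 36 → W
n=39: reaches L-position 37 → W
n=40: reaches L-position 36 → W
L entries with 1 ≤ n ≤ 40 (n=0 is outside the asked range and is not counted): n = 1, 6, 7, 12, 13, 18, 19, 24, 25, 30, 31, 36, 37; that makes 13.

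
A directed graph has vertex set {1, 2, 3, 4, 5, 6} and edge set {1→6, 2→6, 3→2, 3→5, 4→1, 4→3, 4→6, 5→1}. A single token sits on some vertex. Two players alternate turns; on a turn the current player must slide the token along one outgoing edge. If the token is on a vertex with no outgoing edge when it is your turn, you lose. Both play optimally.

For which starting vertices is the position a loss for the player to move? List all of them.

5, 6

Classify positions by backward induction: terminal positions (no move available) are L. From any other position, the mover wins iff some move reaches an L.
Every edge goes from a vertex to one that appears earlier in the order 6, 1, 5, 2, 3, 4, so processing vertices in that order labels each vertex after all of its successors.
6: no outgoing edge → L
1: W (go to 6, an L position)
5: L (sole option 1(W) is W)
2: W (go to 6, an L position)
3: W (go to 5, an L position)
4: W (go to 6, an L position)
Reading off the rows marked L gives the requested list; there are 2 such vertices.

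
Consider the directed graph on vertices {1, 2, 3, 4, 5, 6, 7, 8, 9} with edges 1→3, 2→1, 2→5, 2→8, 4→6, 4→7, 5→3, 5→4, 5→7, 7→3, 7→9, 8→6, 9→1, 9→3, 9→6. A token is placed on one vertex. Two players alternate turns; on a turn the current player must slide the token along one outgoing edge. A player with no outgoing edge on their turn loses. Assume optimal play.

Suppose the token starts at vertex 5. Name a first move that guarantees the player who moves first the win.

Classify positions by backward induction: terminal positions (no move available) are L. From any other position, the mover wins iff some move reaches an L.
Every edge goes from a vertex to one that appears earlier in the order 3, 6, 1, 9, 7, 4, 5, 8, 2, so processing vertices in that order labels each vertex after all of its successors.
3: no outgoing edge → L
6: no outgoing edge → L
1: W (go to 3, an L position)
9: W (go to 6, an L position)
7: W (go to 3, an L position)
4: W (go to 6, an L position)
5: W (go to 3, an L position)
8: W (go to 6, an L position)
2: L (options 8(W), 5(W), 1(W) are all W)
From 5, the L positions reachable in one move are: 3.

Move to 3.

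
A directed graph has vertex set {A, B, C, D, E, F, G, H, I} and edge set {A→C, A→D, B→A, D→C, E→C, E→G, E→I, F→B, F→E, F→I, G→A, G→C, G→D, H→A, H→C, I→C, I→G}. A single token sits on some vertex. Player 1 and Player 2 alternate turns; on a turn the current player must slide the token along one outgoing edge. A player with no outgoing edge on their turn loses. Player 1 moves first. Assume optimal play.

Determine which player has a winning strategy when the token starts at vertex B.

Player 2 wins.

Positions with no move are L. A position that does have a move is losing for the player to move precisely when every available move leads to a winning position for the opponent. Fill in the labels:
Every edge goes from a vertex to one that appears earlier in the order C, D, A, H, B, G, I, E, F, so processing vertices in that order labels each vertex after all of its successors.
C: no outgoing edge → L
D: can move to C, which is L ⇒ W
A: can move to C, which is L ⇒ W
H: can move to C, which is L ⇒ W
B: the only move is to A(W), a W ⇒ L
G: can move to C, which is L ⇒ W
I: can move to C, which is L ⇒ W
E: can move to C, which is L ⇒ W
F: can move to B, which is L ⇒ W
Every move from B reaches a W position, so the mover loses.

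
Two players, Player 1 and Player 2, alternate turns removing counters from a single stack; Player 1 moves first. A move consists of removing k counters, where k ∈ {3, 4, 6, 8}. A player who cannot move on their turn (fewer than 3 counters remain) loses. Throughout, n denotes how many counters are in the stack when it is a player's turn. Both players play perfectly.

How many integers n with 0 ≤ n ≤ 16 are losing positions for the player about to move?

Label each position W (a win for the player to move) or L (a loss). A position with no legal move is L; any other position is W exactly when some move reaches an L, and L when every move reaches a W.
n=0: no move → L
n=1: no move → L
n=2: no move → L
n=3: reaches L-position 0 → W
n=4: reaches L-position 1 → W
n=5: reaches L-position 2 → W
n=6: reaches L-position 2 → W
n=7: reaches L-position 1 → W
n=8: reaches L-position 2 → W
n=9: reaches L-position 1 → W
n=10: reaches L-position 2 → W
n=11: only reaches 8(W), 7(W), 5(W), 3(W), all W → L
n=12: only reaches 9(W), 8(W), 6(W), 4(W), all W → L
n=13: only reaches 10(W), 9(W), 7(W), 5(W), all W → L
n=14: reaches L-position 11 → W
n=15: reaches L-position 12 → W
n=16: reaches L-position 13 → W
L entries with 0 ≤ n ≤ 16: n = 0, 1, 2, 11, 12, 13; that makes 6.

6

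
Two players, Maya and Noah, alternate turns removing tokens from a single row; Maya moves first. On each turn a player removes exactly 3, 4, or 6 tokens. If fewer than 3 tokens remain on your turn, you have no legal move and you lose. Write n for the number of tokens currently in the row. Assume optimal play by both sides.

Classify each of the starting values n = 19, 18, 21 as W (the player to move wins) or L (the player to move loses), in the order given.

Classify positions by backward induction: terminal positions (no move available) are L. From any other position, the mover wins iff some move reaches an L.
n=0: no move → L
n=1: no move → L
n=2: no move → L
n=3: W (go to 0, an L position)
n=4: W (go to 1, an L position)
n=5: W (go to 2, an L position)
n=6: W (go to 2, an L position)
n=7: W (go to 1, an L position)
n=8: W (go to 2, an L position)
n=9: L (options 6(W), 5(W), 3(W) are all W)
n=10: L (options 7(W), 6(W), 4(W) are all W)
n=11: L (options 8(W), 7(W), 5(W) are all W)
n=12: W (go to 9, an L position)
n=13: W (go to 10, an L position)
n=14: W (go to 11, an L position)
n=15: W (go to 11, an L position)
n=16: W (go to 10, an L position)
n=17: W (go to 11, an L position)
n=18: L (options 15(W), 14(W), 12(W) are all W)
n=19: L (options 16(W), 15(W), 13(W) are all W)
n=20: L (options 17(W), 16(W), 14(W) are all W)
n=21: W (go to 18, an L position)

19: L, 18: L, 21: W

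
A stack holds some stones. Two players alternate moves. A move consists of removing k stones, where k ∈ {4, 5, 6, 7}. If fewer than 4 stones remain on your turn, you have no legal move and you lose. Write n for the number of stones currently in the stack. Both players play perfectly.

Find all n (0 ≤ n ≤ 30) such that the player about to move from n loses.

0, 1, 2, 3, 11, 12, 13, 14, 22, 23, 24, 25

Positions with no move are L. A position that does have a move is losing for the player to move precisely when every available move leads to a winning position for the opponent. Fill in the labels:
n=0: no move → L
n=1: no move → L
n=2: no move → L
n=3: no move → L
n=4: reaches L-position 0 → W
n=5: reaches L-position 1 → W
n=6: reaches L-position 2 → W
n=7: reaches L-position 3 → W
n=8: reaches L-position 3 → W
n=9: reaches L-position 3 → W
n=10: reaches L-position 3 → W
n=11: only reaches 7(W), 6(W), 5(W), 4(W), all W → L
n=12: only reaches 8(W), 7(W), 6(W), 5(W), all W → L
n=13: only reaches 9(W), 8(W), 7(W), 6(W), all W → L
n=14: only reaches 10(W), 9(W), 8(W), 7(W), all W → L
n=15: reaches L-position 11 → W
n=16: reaches L-position 12 → W
n=17: reaches L-position 13 → W
n=18: reaches L-position 14 → W
n=19: reaches L-position 14 → W
n=20: reaches L-position 14 → W
n=21: reaches L-position 14 → W
n=22: only reaches 18(W), 17(W), 16(W), 15(W), all W → L
n=23: only reaches 19(W), 18(W), 17(W), 16(W), all W → L
n=24: only reaches 20(W), 19(W), 18(W), 17(W), all W → L
n=25: only reaches 21(W), 20(W), 19(W), 18(W), all W → L
n=26: reaches L-position 22 → W
n=27: reaches L-position 23 → W
n=28: reaches L-position 24 → W
n=29: reaches L-position 25 → W
n=30: reaches L-position 25 → W
The losing starting values of n are exactly the entries labelled L in this table (12 of them).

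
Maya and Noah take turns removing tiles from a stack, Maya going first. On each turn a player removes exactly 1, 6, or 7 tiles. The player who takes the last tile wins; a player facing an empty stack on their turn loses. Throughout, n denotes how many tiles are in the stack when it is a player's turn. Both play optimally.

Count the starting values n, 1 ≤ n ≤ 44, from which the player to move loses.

Compute win/loss labels from the base case upward. A position with no move is L. Any other position is W if it can reach an L in one move, else L.
n=0: no move → L
n=1: reaches L-position 0 → W
n=2: only reaches 1(W), which is W → L
n=3: reaches L-position 2 → W
n=4: only reaches 3(W), which is W → L
n=5: reaches L-position 4 → W
n=6: reaches L-position 0 → W
n=7: reaches L-position 0 → W
n=8: reaches L-position 2 → W
n=9: reaches L-position 2 → W
n=10: reaches L-position 4 → W
n=11: reaches L-position 4 → W
n=12: only reaches 11(W), 6(W), 5(W), all W → L
n=13: reaches L-position 12 → W
n=14: only reaches 13(W), 8(W), 7(W), all W → L
n=15: reaches L-position 14 → W
n=16: only reaches 15(W), 10(W), 9(W), all W → L
n=17: reaches L-position 16 → W
n=18: reaches L-position 12 → W
n=19: reaches L-position 12 → W
n=20: reaches L-position 14 → W
n=21: reaches L-position 14 → W
n=22: reaches L-position 16 → W
n=23: reaches L-position 16 → W
n=24: only reaches 23(W), 18(W), 17(W), all W → L
n=25: reaches L-position 24 → W
n=26: only reaches 25(W), 20(W), 19(W), all W → L
n=27: reaches L-position 26 → W
n=28: only reaches 27(W), 22(W), 21(W), all W → L
n=29: reaches L-position 28 → W
n=30: reaches L-position 24 → W
n=31: reaches L-position 24 → W
n=32: reaches L-position 26 → W
n=33: reaches L-position 26 → W
n=34: reaches L-position 28 → W
n=35: reaches L-position 28 → W
n=36: only reaches 35(W), 30(W), 29(W), all W → L
n=37: reaches L-position 36 → W
n=38: only reaches 37(W), 32(W), 31(W), all W → L
n=39: reaches L-position 38 → W
n=40: only reaches 39(W), 34(W), 33(W), all W → L
n=41: reaches L-position 40 → W
n=42: reaches L-position 36 → W
n=43: reaches L-position 36 → W
n=44: reaches L-position 38 → W
L entries with 1 ≤ n ≤ 44 (n=0 is outside the asked range and is not counted): n = 2, 4, 12, 14, 16, 24, 26, 28, 36, 38, 40; that makes 11.

11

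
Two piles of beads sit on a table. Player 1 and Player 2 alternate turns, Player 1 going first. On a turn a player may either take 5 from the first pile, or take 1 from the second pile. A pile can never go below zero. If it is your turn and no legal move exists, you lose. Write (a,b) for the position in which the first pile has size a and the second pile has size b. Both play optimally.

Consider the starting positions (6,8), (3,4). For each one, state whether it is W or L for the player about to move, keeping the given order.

Positions with no move are L. A position that does have a move is losing for the player to move precisely when every available move leads to a winning position for the opponent. Fill in the labels:
No move ever increases a pile, so every position that can arise here has a ≤ 6 and b ≤ 8; it is enough to label the cells with 0 ≤ a ≤ 6 and 0 ≤ b ≤ 8.
Every move lowers a or b (never raises either), so fill the grid row by row in increasing a, and left to right within a row: each cell's successors are then already labelled.
      b=0  b=1  b=2  b=3  b=4  b=5  b=6  b=7  b=8
a=0:    L    W    L    W    L    W    L    W    L
a=1:    L    W    L    W    L    W    L    W    L
a=2:    L    W    L    W    L    W    L    W    L
a=3:    L    W    L    W    L    W    L    W    L
a=4:    L    W    L    W    L    W    L    W    L
a=5:    W    L    W    L    W    L    W    L    W
a=6:    W    L    W    L    W    L    W    L    W
Cells with no legal move (terminal, hence L): (0,0), (1,0), (2,0), (3,0), (4,0).
The remaining L cells, each justified by listing all of its moves:
(0,2): the only move is to (0,1)(W), a W ⇒ L
(0,4): the only move is to (0,3)(W), a W ⇒ L
(0,6): the only move is to (0,5)(W), a W ⇒ L
(0,8): the only move is to (0,7)(W), a W ⇒ L
(1,2): the only move is to (1,1)(W), a W ⇒ L
(1,4): the only move is to (1,3)(W), a W ⇒ L
(1,6): the only move is to (1,5)(W), a W ⇒ L
(1,8): the only move is to (1,7)(W), a W ⇒ L
(2,2): the only move is to (2,1)(W), a W ⇒ L
(2,4): the only move is to (2,3)(W), a W ⇒ L
(2,6): the only move is to (2,5)(W), a W ⇒ L
(2,8): the only move is to (2,7)(W), a W ⇒ L
(3,2): the only move is to (3,1)(W), a W ⇒ L
(3,4): the only move is to (3,3)(W), a W ⇒ L
(3,6): the only move is to (3,5)(W), a W ⇒ L
(3,8): the only move is to (3,7)(W), a W ⇒ L
(4,2): the only move is to (4,1)(W), a W ⇒ L
(4,4): the only move is to (4,3)(W), a W ⇒ L
(4,6): the only move is to (4,5)(W), a W ⇒ L
(4,8): the only move is to (4,7)(W), a W ⇒ L
(5,1): moves to (0,1)(W), (5,0)(W); every one is W ⇒ L
(5,3): moves to (0,3)(W), (5,2)(W); every one is W ⇒ L
(5,5): moves to (0,5)(W), (5,4)(W); every one is W ⇒ L
(5,7): moves to (0,7)(W), (5,6)(W); every one is W ⇒ L
(6,1): moves to (1,1)(W), (6,0)(W); every one is W ⇒ L
(6,3): moves to (1,3)(W), (6,2)(W); every one is W ⇒ L
(6,5): moves to (1,5)(W), (6,4)(W); every one is W ⇒ L
(6,7): moves to (1,7)(W), (6,6)(W); every one is W ⇒ L
Every other cell has at least one move into one of the L cells above, so it is W.
(6,8): the move to (1,8) reaches an L cell, so W
(3,4): one of the L cells justified above, so L

(6,8): W, (3,4): L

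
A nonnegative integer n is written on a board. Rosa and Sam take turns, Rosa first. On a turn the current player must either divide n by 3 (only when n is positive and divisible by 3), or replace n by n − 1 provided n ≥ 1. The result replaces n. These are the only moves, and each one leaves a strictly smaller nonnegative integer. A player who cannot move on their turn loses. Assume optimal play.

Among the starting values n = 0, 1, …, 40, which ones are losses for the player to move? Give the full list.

Work bottom-up. With no move the player to move loses. Otherwise the position is W if at least one move leads to an L position for the opponent, and L if every move leads to a W.
n=0: no move → L
n=1: W (go to 0, an L position)
n=2: L (sole option 1(W) is W)
n=3: W (go to 2, an L position)
n=4: L (sole option 3(W) is W)
n=5: W (go to 4, an L position)
n=6: W (go to 2, an L position)
n=7: L (sole option 6(W) is W)
n=8: W (go to 7, an L position)
n=9: L (options 3(W), 8(W) are all W)
n=10: W (go to 9, an L position)
n=11: L (sole option 10(W) is W)
n=12: W (go to 4, an L position)
n=13: L (sole option 12(W) is W)
n=14: W (go to 13, an L position)
n=15: L (options 5(W), 14(W) are all W)
n=16: W (go to 15, an L position)
n=17: L (sole option 16(W) is W)
n=18: W (go to 17, an L position)
n=19: L (sole option 18(W) is W)
n=20: W (go to 19, an L position)
n=21: W (go to 7, an L position)
n=22: L (sole option 21(W) is W)
n=23: W (go to 22, an L position)
n=24: L (options 8(W), 23(W) are all W)
n=25: W (go to 24, an L position)
n=26: L (sole option 25(W) is W)
n=27: W (go to 9, an L position)
n=28: L (sole option 27(W) is W)
n=29: W (go to 28, an L position)
n=30: L (options 10(W), 29(W) are all W)
n=31: W (go to 30, an L position)
n=32: L (sole option 31(W) is W)
n=33: W (go to 11, an L position)
n=34: L (sole option 33(W) is W)
n=35: W (go to 34, an L position)
n=36: L (options 12(W), 35(W) are all W)
n=37: W (go to 36, an L position)
n=38: L (sole option 37(W) is W)
n=39: W (go to 13, an L position)
n=40: L (sole option 39(W) is W)
Reading off the rows marked L gives the requested list; there are 20 such values of n.

0, 2, 4, 7, 9, 11, 13, 15, 17, 19, 22, 24, 26, 28, 30, 32, 34, 36, 38, 40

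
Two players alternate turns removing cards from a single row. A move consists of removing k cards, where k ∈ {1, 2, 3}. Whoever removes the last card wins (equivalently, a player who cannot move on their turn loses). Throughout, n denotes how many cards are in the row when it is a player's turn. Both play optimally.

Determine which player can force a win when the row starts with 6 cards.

Compute win/loss labels from the base case upward. A position with no move is L. Any other position is W if it can reach an L in one move, else L.
n=0: no move → L
n=1: reaches L-position 0 → W
n=2: reaches L-position 0 → W
n=3: reaches L-position 0 → W
n=4: only reaches 3(W), 2(W), 1(W), all W → L
n=5: reaches L-position 4 → W
n=6: reaches L-position 4 → W
The starting position 6 is W: the player to move should remove 2, leaving 4, handing over an L position.

The first player wins.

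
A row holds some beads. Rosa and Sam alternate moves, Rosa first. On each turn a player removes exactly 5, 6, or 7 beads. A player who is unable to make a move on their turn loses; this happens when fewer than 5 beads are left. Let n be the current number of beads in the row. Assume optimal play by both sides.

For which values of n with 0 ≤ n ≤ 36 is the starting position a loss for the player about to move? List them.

Label each position W (a win for the player to move) or L (a loss). A position with no legal move is L; any other position is W exactly when some move reaches an L, and L when every move reaches a W.
n=0: no move → L
n=1: no move → L
n=2: no move → L
n=3: no move → L
n=4: no move → L
n=5: can move to 0, which is L ⇒ W
n=6: can move to 1, which is L ⇒ W
n=7: can move to 2, which is L ⇒ W
n=8: can move to 3, which is L ⇒ W
n=9: can move to 4, which is L ⇒ W
n=10: can move to 4, which is L ⇒ W
n=11: can move to 4, which is L ⇒ W
n=12: moves to 7(W), 6(W), 5(W); every one is W ⇒ L
n=13: moves to 8(W), 7(W), 6(W); every one is W ⇒ L
n=14: moves to 9(W), 8(W), 7(W); every one is W ⇒ L
n=15: moves to 10(W), 9(W), 8(W); every one is W ⇒ L
n=16: moves to 11(W), 10(W), 9(W); every one is W ⇒ L
n=17: can move to 12, which is L ⇒ W
n=18: can move to 13, which is L ⇒ W
n=19: can move to 14, which is L ⇒ W
n=20: can move to 15, which is L ⇒ W
n=21: can move to 16, which is L ⇒ W
n=22: can move to 16, which is L ⇒ W
n=23: can move to 16, which is L ⇒ W
n=24: moves to 19(W), 18(W), 17(W); every one is W ⇒ L
n=25: moves to 20(W), 19(W), 18(W); every one is W ⇒ L
n=26: moves to 21(W), 20(W), 19(W); every one is W ⇒ L
n=27: moves to 22(W), 21(W), 20(W); every one is W ⇒ L
n=28: moves to 23(W), 22(W), 21(W); every one is W ⇒ L
n=29: can move to 24, which is L ⇒ W
n=30: can move to 25, which is L ⇒ W
n=31: can move to 26, which is L ⇒ W
n=32: can move to 27, which is L ⇒ W
n=33: can move to 28, which is L ⇒ W
n=34: can move to 28, which is L ⇒ W
n=35: can move to 28, which is L ⇒ W
n=36: moves to 31(W), 30(W), 29(W); every one is W ⇒ L
Reading off the rows marked L gives the requested list; there are 16 such values of n.

0, 1, 2, 3, 4, 12, 13, 14, 15, 16, 24, 25, 26, 27, 28, 36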